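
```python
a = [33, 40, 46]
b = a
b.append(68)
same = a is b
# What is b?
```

After line 1: a = [33, 40, 46]
After line 2 (b = a is an alias, same object): a = [33, 40, 46], b = [33, 40, 46]
After line 3 (b.append mutates the shared list): a = [33, 40, 46, 68], b = [33, 40, 46, 68]
After line 4 (same = a is b; same object -> True): same = True

[33, 40, 46, 68]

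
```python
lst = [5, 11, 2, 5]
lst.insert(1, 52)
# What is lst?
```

[5, 52, 11, 2, 5]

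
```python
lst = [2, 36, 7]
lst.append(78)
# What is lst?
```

[2, 36, 7, 78]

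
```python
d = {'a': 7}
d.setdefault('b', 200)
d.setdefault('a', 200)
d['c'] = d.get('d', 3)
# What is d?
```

After line 1: d = {'a': 7}
After line 2 (setdefault adds 'b'=200): d = {'a': 7, 'b': 200}
After line 3 (setdefault 'a' no-op, already exists): d = {'a': 7, 'b': 200}
After line 4 (get('d', 3) returns default since 'd' not in d): d = {'a': 7, 'b': 200, 'c': 3}

{'a': 7, 'b': 200, 'c': 3}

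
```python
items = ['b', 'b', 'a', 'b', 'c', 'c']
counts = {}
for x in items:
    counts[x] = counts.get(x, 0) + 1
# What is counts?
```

Initial: counts = {}, items = ['b', 'b', 'a', 'b', 'c', 'c']
See 'b': counts = {'b': 1}
See 'b': counts = {'b': 2}
See 'a': counts = {'b': 2, 'a': 1}
See 'b': counts = {'b': 3, 'a': 1}
See 'c': counts = {'b': 3, 'a': 1, 'c': 1}
See 'c': counts = {'b': 3, 'a': 1, 'c': 2}

{'b': 3, 'a': 1, 'c': 2}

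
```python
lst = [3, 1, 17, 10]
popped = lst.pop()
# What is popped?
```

10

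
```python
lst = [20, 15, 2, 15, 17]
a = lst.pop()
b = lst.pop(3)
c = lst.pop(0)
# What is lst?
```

After line 1: lst = [20, 15, 2, 15, 17]
After line 2 (pop() -> a = 17): lst = [20, 15, 2, 15]
After line 3 (pop(3) -> b = 15): lst = [20, 15, 2]
After line 4 (pop(0) -> c = 20): lst = [15, 2]

[15, 2]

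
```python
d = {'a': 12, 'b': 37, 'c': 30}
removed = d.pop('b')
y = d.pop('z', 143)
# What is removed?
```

After line 1: d = {'a': 12, 'b': 37, 'c': 30}
After line 2 (pop 'b' returns 37): d = {'a': 12, 'c': 30}, removed = 37
After line 3 (pop 'z' missing, returns default 143): d = {'a': 12, 'c': 30}, y = 143

37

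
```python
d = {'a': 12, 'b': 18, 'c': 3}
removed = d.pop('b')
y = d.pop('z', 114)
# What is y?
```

After line 1: d = {'a': 12, 'b': 18, 'c': 3}
After line 2 (pop 'b' returns 18): d = {'a': 12, 'c': 3}, removed = 18
After line 3 (pop 'z' missing, returns default 114): d = {'a': 12, 'c': 3}, y = 114

114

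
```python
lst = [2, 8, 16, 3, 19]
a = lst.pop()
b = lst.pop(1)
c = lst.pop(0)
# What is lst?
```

After line 1: lst = [2, 8, 16, 3, 19]
After line 2 (pop() -> a = 19): lst = [2, 8, 16, 3]
After line 3 (pop(1) -> b = 8): lst = [2, 16, 3]
After line 4 (pop(0) -> c = 2): lst = [16, 3]

[16, 3]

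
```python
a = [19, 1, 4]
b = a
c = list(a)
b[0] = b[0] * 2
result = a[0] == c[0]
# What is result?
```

After line 1: a = [19, 1, 4]
After line 2 (b = a, alias): a = [19, 1, 4], b = [19, 1, 4]
After line 3 (c = list(a) is a copy, new object): c = [19, 1, 4]
After line 4 (b[0] = 19 * 2 = 38; mutates shared a/b): a = b = [38, 1, 4], c = [19, 1, 4]
After line 5 (a[0] = 38, c[0] = 19; result = False)

False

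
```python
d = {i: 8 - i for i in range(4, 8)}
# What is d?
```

{4: 4, 5: 3, 6: 2, 7: 1}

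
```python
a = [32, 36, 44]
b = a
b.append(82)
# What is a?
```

After line 1: a = [32, 36, 44]
After line 2 (b = a is an alias, same object): a = [32, 36, 44], b = [32, 36, 44]
After line 3 (b.append mutates the shared list): a = [32, 36, 44, 82], b = [32, 36, 44, 82]

[32, 36, 44, 82]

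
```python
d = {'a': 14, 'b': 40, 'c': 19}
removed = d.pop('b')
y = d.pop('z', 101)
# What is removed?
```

After line 1: d = {'a': 14, 'b': 40, 'c': 19}
After line 2 (pop 'b' returns 40): d = {'a': 14, 'c': 19}, removed = 40
After line 3 (pop 'z' missing, returns default 101): d = {'a': 14, 'c': 19}, y = 101

40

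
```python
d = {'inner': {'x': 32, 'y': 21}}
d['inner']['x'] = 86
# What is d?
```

After line 1: d = {'inner': {'x': 32, 'y': 21}}
After line 2 (inner x overwritten): d = {'inner': {'x': 86, 'y': 21}}

{'inner': {'x': 86, 'y': 21}}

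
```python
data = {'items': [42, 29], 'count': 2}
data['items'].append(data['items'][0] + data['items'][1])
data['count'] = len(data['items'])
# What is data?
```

After line 1: data = {'items': [42, 29], 'count': 2}
After line 2 (append 42 + 29 = 71): data = {'items': [42, 29, 71], 'count': 2}
After line 3 (count = len(items) = 3): data = {'items': [42, 29, 71], 'count': 3}

{'items': [42, 29, 71], 'count': 3}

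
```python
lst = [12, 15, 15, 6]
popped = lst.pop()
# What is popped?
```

6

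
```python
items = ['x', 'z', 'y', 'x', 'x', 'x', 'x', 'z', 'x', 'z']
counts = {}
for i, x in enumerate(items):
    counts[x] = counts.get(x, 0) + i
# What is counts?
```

Initial: counts = {}, items = ['x', 'z', 'y', 'x', 'x', 'x', 'x', 'z', 'x', 'z']
i=0, x='x': counts = {'x': 0}
i=1, x='z': counts = {'x': 0, 'z': 1}
i=2, x='y': counts = {'x': 0, 'z': 1, 'y': 2}
i=3, x='x': counts = {'x': 3, 'z': 1, 'y': 2}
i=4, x='x': counts = {'x': 7, 'z': 1, 'y': 2}
i=5, x='x': counts = {'x': 12, 'z': 1, 'y': 2}
i=6, x='x': counts = {'x': 18, 'z': 1, 'y': 2}
i=7, x='z': counts = {'x': 18, 'z': 8, 'y': 2}
i=8, x='x': counts = {'x': 26, 'z': 8, 'y': 2}
i=9, x='z': counts = {'x': 26, 'z': 17, 'y': 2}

{'x': 26, 'z': 17, 'y': 2}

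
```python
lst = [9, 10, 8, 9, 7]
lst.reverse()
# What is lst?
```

[7, 9, 8, 10, 9]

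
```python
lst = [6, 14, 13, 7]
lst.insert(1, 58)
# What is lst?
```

[6, 58, 14, 13, 7]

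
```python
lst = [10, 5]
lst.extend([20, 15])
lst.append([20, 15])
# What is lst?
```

After line 1: lst = [10, 5]
After line 2 (extend unpacks [20, 15]): lst = [10, 5, 20, 15]
After line 3 (append adds [20, 15] as single element): lst = [10, 5, 20, 15, [20, 15]]

[10, 5, 20, 15, [20, 15]]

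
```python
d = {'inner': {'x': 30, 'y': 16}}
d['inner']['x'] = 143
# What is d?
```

After line 1: d = {'inner': {'x': 30, 'y': 16}}
After line 2 (inner x overwritten): d = {'inner': {'x': 143, 'y': 16}}

{'inner': {'x': 143, 'y': 16}}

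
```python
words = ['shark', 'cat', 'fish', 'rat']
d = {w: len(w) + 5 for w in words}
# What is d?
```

{'shark': 10, 'cat': 8, 'fish': 9, 'rat': 8}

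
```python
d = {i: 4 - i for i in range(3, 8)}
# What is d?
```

{3: 1, 4: 0, 5: -1, 6: -2, 7: -3}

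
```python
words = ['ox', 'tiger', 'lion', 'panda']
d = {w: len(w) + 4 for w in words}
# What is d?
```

{'ox': 6, 'tiger': 9, 'lion': 8, 'panda': 9}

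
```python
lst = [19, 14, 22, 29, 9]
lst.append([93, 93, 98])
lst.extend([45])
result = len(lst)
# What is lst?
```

After line 1: lst = [19, 14, 22, 29, 9]
After line 2 (append adds [93, 93, 98] as single element): lst = [19, 14, 22, 29, 9, [93, 93, 98]]
After line 3 (extend unpacks [45], adds 45): lst = [19, 14, 22, 29, 9, [93, 93, 98], 45]
After line 4: result = len(lst) = 7

[19, 14, 22, 29, 9, [93, 93, 98], 45]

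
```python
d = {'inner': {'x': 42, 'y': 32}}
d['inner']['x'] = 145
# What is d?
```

After line 1: d = {'inner': {'x': 42, 'y': 32}}
After line 2 (inner x overwritten): d = {'inner': {'x': 145, 'y': 32}}

{'inner': {'x': 145, 'y': 32}}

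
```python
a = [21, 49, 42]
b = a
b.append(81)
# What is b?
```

After line 1: a = [21, 49, 42]
After line 2 (b = a is an alias, same object): a = [21, 49, 42], b = [21, 49, 42]
After line 3 (b.append mutates the shared list): a = [21, 49, 42, 81], b = [21, 49, 42, 81]

[21, 49, 42, 81]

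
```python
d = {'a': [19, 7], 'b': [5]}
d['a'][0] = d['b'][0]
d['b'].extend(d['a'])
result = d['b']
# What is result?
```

After line 1: d = {'a': [19, 7], 'b': [5]}
After line 2 (a[0] = b[0] = 5): d = {'a': [5, 7], 'b': [5]}
After line 3 (b.extend(a) appends [5, 7]): d = {'a': [5, 7], 'b': [5, 5, 7]}
After line 4: result = d['b'] = [5, 5, 7]

[5, 5, 7]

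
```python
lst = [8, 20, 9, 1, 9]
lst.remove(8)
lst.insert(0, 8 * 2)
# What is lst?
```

After line 1: lst = [8, 20, 9, 1, 9]
After line 2 (remove first 8): lst = [20, 9, 1, 9]
After line 3 (insert 16 at index 0): lst = [16, 20, 9, 1, 9]

[16, 20, 9, 1, 9]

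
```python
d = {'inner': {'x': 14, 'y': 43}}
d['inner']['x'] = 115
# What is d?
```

After line 1: d = {'inner': {'x': 14, 'y': 43}}
After line 2 (inner x overwritten): d = {'inner': {'x': 115, 'y': 43}}

{'inner': {'x': 115, 'y': 43}}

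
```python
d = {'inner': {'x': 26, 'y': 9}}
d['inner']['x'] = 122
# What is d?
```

After line 1: d = {'inner': {'x': 26, 'y': 9}}
After line 2 (inner x overwritten): d = {'inner': {'x': 122, 'y': 9}}

{'inner': {'x': 122, 'y': 9}}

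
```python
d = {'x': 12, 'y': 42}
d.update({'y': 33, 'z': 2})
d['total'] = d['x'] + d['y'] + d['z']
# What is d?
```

After line 1: d = {'x': 12, 'y': 42}
After line 2 (y overwritten, z added): d = {'x': 12, 'y': 33, 'z': 2}
After line 3 (total = 12 + 33 + 2 = 47): d = {'x': 12, 'y': 33, 'z': 2, 'total': 47}

{'x': 12, 'y': 33, 'z': 2, 'total': 47}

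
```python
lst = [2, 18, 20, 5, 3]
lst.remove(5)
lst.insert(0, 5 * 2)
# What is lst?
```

After line 1: lst = [2, 18, 20, 5, 3]
After line 2 (remove first 5): lst = [2, 18, 20, 3]
After line 3 (insert 10 at index 0): lst = [10, 2, 18, 20, 3]

[10, 2, 18, 20, 3]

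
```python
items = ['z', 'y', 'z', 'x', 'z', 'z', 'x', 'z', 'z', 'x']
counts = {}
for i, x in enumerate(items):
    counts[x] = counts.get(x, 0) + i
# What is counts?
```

Initial: counts = {}, items = ['z', 'y', 'z', 'x', 'z', 'z', 'x', 'z', 'z', 'x']
i=0, x='z': counts = {'z': 0}
i=1, x='y': counts = {'z': 0, 'y': 1}
i=2, x='z': counts = {'z': 2, 'y': 1}
i=3, x='x': counts = {'z': 2, 'y': 1, 'x': 3}
i=4, x='z': counts = {'z': 6, 'y': 1, 'x': 3}
i=5, x='z': counts = {'z': 11, 'y': 1, 'x': 3}
i=6, x='x': counts = {'z': 11, 'y': 1, 'x': 9}
i=7, x='z': counts = {'z': 18, 'y': 1, 'x': 9}
i=8, x='z': counts = {'z': 26, 'y': 1, 'x': 9}
i=9, x='x': counts = {'z': 26, 'y': 1, 'x': 18}

{'z': 26, 'y': 1, 'x': 18}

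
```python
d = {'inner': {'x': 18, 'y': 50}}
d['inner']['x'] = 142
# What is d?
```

After line 1: d = {'inner': {'x': 18, 'y': 50}}
After line 2 (inner x overwritten): d = {'inner': {'x': 142, 'y': 50}}

{'inner': {'x': 142, 'y': 50}}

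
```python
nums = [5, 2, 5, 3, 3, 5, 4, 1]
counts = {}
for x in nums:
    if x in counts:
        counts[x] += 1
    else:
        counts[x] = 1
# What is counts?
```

Initial: counts = {}, nums = [5, 2, 5, 3, 3, 5, 4, 1]
See 5: counts = {5: 1}
See 2: counts = {5: 1, 2: 1}
See 5: counts = {5: 2, 2: 1}
See 3: counts = {5: 2, 2: 1, 3: 1}
See 3: counts = {5: 2, 2: 1, 3: 2}
See 5: counts = {5: 3, 2: 1, 3: 2}
See 4: counts = {5: 3, 2: 1, 3: 2, 4: 1}
See 1: counts = {5: 3, 2: 1, 3: 2, 4: 1, 1: 1}

{5: 3, 2: 1, 3: 2, 4: 1, 1: 1}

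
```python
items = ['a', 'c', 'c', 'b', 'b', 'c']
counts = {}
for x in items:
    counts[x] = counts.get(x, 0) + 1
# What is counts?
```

Initial: counts = {}, items = ['a', 'c', 'c', 'b', 'b', 'c']
See 'a': counts = {'a': 1}
See 'c': counts = {'a': 1, 'c': 1}
See 'c': counts = {'a': 1, 'c': 2}
See 'b': counts = {'a': 1, 'c': 2, 'b': 1}
See 'b': counts = {'a': 1, 'c': 2, 'b': 2}
See 'c': counts = {'a': 1, 'c': 3, 'b': 2}

{'a': 1, 'c': 3, 'b': 2}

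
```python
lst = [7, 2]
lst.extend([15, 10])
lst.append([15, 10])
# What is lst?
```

After line 1: lst = [7, 2]
After line 2 (extend unpacks [15, 10]): lst = [7, 2, 15, 10]
After line 3 (append adds [15, 10] as single element): lst = [7, 2, 15, 10, [15, 10]]

[7, 2, 15, 10, [15, 10]]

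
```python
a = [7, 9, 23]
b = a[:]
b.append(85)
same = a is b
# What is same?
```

After line 1: a = [7, 9, 23]
After line 2 (b = a[:] is a shallow copy, new object): a = [7, 9, 23], b = [7, 9, 23]
After line 3 (append only mutates b): a = [7, 9, 23], b = [7, 9, 23, 85]
After line 4 (same = a is b; different objects -> False): same = False

False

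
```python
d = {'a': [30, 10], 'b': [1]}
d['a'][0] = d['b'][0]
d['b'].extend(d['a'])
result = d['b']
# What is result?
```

After line 1: d = {'a': [30, 10], 'b': [1]}
After line 2 (a[0] = b[0] = 1): d = {'a': [1, 10], 'b': [1]}
After line 3 (b.extend(a) appends [1, 10]): d = {'a': [1, 10], 'b': [1, 1, 10]}
After line 4: result = d['b'] = [1, 1, 10]

[1, 1, 10]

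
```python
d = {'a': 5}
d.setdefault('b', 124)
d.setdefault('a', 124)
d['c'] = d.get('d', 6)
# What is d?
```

After line 1: d = {'a': 5}
After line 2 (setdefault adds 'b'=124): d = {'a': 5, 'b': 124}
After line 3 (setdefault 'a' no-op, already exists): d = {'a': 5, 'b': 124}
After line 4 (get('d', 6) returns default since 'd' not in d): d = {'a': 5, 'b': 124, 'c': 6}

{'a': 5, 'b': 124, 'c': 6}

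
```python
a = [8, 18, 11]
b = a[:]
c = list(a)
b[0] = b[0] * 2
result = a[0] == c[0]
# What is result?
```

After line 1: a = [8, 18, 11]
After line 2 (b = a[:], copy): a = [8, 18, 11], b = [8, 18, 11]
After line 3 (c = list(a) is a copy, new object): c = [8, 18, 11]
After line 4 (b[0] = 8 * 2 = 16; only b mutates (copy)): a = [8, 18, 11], b = [16, 18, 11], c = [8, 18, 11]
After line 5 (a[0] = 8, c[0] = 8; result = True)

True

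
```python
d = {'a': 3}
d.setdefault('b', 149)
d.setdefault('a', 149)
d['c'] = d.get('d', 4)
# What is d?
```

After line 1: d = {'a': 3}
After line 2 (setdefault adds 'b'=149): d = {'a': 3, 'b': 149}
After line 3 (setdefault 'a' no-op, already exists): d = {'a': 3, 'b': 149}
After line 4 (get('d', 4) returns default since 'd' not in d): d = {'a': 3, 'b': 149, 'c': 4}

{'a': 3, 'b': 149, 'c': 4}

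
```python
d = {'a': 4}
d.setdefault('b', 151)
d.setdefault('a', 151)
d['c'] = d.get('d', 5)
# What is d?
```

After line 1: d = {'a': 4}
After line 2 (setdefault adds 'b'=151): d = {'a': 4, 'b': 151}
After line 3 (setdefault 'a' no-op, already exists): d = {'a': 4, 'b': 151}
After line 4 (get('d', 5) returns default since 'd' not in d): d = {'a': 4, 'b': 151, 'c': 5}

{'a': 4, 'b': 151, 'c': 5}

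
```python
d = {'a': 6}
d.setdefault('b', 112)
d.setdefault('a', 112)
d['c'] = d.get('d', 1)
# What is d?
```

After line 1: d = {'a': 6}
After line 2 (setdefault adds 'b'=112): d = {'a': 6, 'b': 112}
After line 3 (setdefault 'a' no-op, already exists): d = {'a': 6, 'b': 112}
After line 4 (get('d', 1) returns default since 'd' not in d): d = {'a': 6, 'b': 112, 'c': 1}

{'a': 6, 'b': 112, 'c': 1}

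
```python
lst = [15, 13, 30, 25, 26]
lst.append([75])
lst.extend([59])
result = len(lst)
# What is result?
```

After line 1: lst = [15, 13, 30, 25, 26]
After line 2 (append adds [75] as single element): lst = [15, 13, 30, 25, 26, [75]]
After line 3 (extend unpacks [59], adds 59): lst = [15, 13, 30, 25, 26, [75], 59]
After line 4: result = len(lst) = 7

7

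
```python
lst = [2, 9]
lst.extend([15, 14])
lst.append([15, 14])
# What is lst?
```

After line 1: lst = [2, 9]
After line 2 (extend unpacks [15, 14]): lst = [2, 9, 15, 14]
After line 3 (append adds [15, 14] as single element): lst = [2, 9, 15, 14, [15, 14]]

[2, 9, 15, 14, [15, 14]]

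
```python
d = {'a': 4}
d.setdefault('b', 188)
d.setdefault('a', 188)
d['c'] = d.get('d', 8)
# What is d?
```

After line 1: d = {'a': 4}
After line 2 (setdefault adds 'b'=188): d = {'a': 4, 'b': 188}
After line 3 (setdefault 'a' no-op, already exists): d = {'a': 4, 'b': 188}
After line 4 (get('d', 8) returns default since 'd' not in d): d = {'a': 4, 'b': 188, 'c': 8}

{'a': 4, 'b': 188, 'c': 8}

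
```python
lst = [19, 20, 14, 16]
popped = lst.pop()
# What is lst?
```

[19, 20, 14]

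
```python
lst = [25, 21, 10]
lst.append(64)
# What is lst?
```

[25, 21, 10, 64]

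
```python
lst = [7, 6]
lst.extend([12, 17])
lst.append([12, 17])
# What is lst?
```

After line 1: lst = [7, 6]
After line 2 (extend unpacks [12, 17]): lst = [7, 6, 12, 17]
After line 3 (append adds [12, 17] as single element): lst = [7, 6, 12, 17, [12, 17]]

[7, 6, 12, 17, [12, 17]]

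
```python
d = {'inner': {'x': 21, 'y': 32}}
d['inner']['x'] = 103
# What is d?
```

After line 1: d = {'inner': {'x': 21, 'y': 32}}
After line 2 (inner x overwritten): d = {'inner': {'x': 103, 'y': 32}}

{'inner': {'x': 103, 'y': 32}}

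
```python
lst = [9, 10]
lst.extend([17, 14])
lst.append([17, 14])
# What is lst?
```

After line 1: lst = [9, 10]
After line 2 (extend unpacks [17, 14]): lst = [9, 10, 17, 14]
After line 3 (append adds [17, 14] as single element): lst = [9, 10, 17, 14, [17, 14]]

[9, 10, 17, 14, [17, 14]]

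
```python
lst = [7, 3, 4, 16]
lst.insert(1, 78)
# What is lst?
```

[7, 78, 3, 4, 16]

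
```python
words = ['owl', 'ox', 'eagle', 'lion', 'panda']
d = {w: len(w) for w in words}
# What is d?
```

{'owl': 3, 'ox': 2, 'eagle': 5, 'lion': 4, 'panda': 5}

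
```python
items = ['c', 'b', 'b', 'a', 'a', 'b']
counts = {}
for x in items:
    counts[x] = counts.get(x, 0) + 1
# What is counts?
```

Initial: counts = {}, items = ['c', 'b', 'b', 'a', 'a', 'b']
See 'c': counts = {'c': 1}
See 'b': counts = {'c': 1, 'b': 1}
See 'b': counts = {'c': 1, 'b': 2}
See 'a': counts = {'c': 1, 'b': 2, 'a': 1}
See 'a': counts = {'c': 1, 'b': 2, 'a': 2}
See 'b': counts = {'c': 1, 'b': 3, 'a': 2}

{'c': 1, 'b': 3, 'a': 2}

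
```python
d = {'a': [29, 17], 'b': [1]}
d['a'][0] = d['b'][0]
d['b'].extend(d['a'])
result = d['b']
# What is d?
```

After line 1: d = {'a': [29, 17], 'b': [1]}
After line 2 (a[0] = b[0] = 1): d = {'a': [1, 17], 'b': [1]}
After line 3 (b.extend(a) appends [1, 17]): d = {'a': [1, 17], 'b': [1, 1, 17]}
After line 4: result = d['b'] = [1, 1, 17]

{'a': [1, 17], 'b': [1, 1, 17]}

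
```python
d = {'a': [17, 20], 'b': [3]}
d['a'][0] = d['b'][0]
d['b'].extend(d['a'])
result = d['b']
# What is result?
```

After line 1: d = {'a': [17, 20], 'b': [3]}
After line 2 (a[0] = b[0] = 3): d = {'a': [3, 20], 'b': [3]}
After line 3 (b.extend(a) appends [3, 20]): d = {'a': [3, 20], 'b': [3, 3, 20]}
After line 4: result = d['b'] = [3, 3, 20]

[3, 3, 20]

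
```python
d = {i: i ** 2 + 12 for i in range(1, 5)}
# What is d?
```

{1: 13, 2: 16, 3: 21, 4: 28}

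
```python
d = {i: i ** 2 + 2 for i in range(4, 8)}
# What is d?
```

{4: 18, 5: 27, 6: 38, 7: 51}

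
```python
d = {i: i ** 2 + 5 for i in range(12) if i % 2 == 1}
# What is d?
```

{1: 6, 3: 14, 5: 30, 7: 54, 9: 86, 11: 126}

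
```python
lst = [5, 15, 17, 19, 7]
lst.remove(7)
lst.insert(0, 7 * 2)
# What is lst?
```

After line 1: lst = [5, 15, 17, 19, 7]
After line 2 (remove first 7): lst = [5, 15, 17, 19]
After line 3 (insert 14 at index 0): lst = [14, 5, 15, 17, 19]

[14, 5, 15, 17, 19]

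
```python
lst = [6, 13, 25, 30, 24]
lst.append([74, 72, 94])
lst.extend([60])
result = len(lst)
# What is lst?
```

After line 1: lst = [6, 13, 25, 30, 24]
After line 2 (append adds [74, 72, 94] as single element): lst = [6, 13, 25, 30, 24, [74, 72, 94]]
After line 3 (extend unpacks [60], adds 60): lst = [6, 13, 25, 30, 24, [74, 72, 94], 60]
After line 4: result = len(lst) = 7

[6, 13, 25, 30, 24, [74, 72, 94], 60]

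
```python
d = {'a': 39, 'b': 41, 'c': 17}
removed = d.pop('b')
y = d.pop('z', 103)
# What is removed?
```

After line 1: d = {'a': 39, 'b': 41, 'c': 17}
After line 2 (pop 'b' returns 41): d = {'a': 39, 'c': 17}, removed = 41
After line 3 (pop 'z' missing, returns default 103): d = {'a': 39, 'c': 17}, y = 103

41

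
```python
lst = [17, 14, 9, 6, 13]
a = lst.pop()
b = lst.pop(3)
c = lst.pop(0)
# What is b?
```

After line 1: lst = [17, 14, 9, 6, 13]
After line 2 (pop() -> a = 13): lst = [17, 14, 9, 6]
After line 3 (pop(3) -> b = 6): lst = [17, 14, 9]
After line 4 (pop(0) -> c = 17): lst = [14, 9]

6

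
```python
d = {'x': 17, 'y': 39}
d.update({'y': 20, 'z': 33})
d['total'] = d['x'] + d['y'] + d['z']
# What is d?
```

After line 1: d = {'x': 17, 'y': 39}
After line 2 (y overwritten, z added): d = {'x': 17, 'y': 20, 'z': 33}
After line 3 (total = 17 + 20 + 33 = 70): d = {'x': 17, 'y': 20, 'z': 33, 'total': 70}

{'x': 17, 'y': 20, 'z': 33, 'total': 70}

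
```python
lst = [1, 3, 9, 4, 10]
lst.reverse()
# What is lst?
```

[10, 4, 9, 3, 1]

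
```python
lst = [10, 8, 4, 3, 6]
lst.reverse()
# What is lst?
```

[6, 3, 4, 8, 10]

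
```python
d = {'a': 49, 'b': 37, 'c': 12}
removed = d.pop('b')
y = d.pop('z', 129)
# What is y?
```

After line 1: d = {'a': 49, 'b': 37, 'c': 12}
After line 2 (pop 'b' returns 37): d = {'a': 49, 'c': 12}, removed = 37
After line 3 (pop 'z' missing, returns default 129): d = {'a': 49, 'c': 12}, y = 129

129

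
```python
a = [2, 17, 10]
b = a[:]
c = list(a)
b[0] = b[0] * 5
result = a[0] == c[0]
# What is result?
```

After line 1: a = [2, 17, 10]
After line 2 (b = a[:], copy): a = [2, 17, 10], b = [2, 17, 10]
After line 3 (c = list(a) is a copy, new object): c = [2, 17, 10]
After line 4 (b[0] = 2 * 5 = 10; only b mutates (copy)): a = [2, 17, 10], b = [10, 17, 10], c = [2, 17, 10]
After line 5 (a[0] = 2, c[0] = 2; result = True)

True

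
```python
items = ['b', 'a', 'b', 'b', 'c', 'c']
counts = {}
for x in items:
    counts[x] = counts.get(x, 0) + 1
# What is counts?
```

Initial: counts = {}, items = ['b', 'a', 'b', 'b', 'c', 'c']
See 'b': counts = {'b': 1}
See 'a': counts = {'b': 1, 'a': 1}
See 'b': counts = {'b': 2, 'a': 1}
See 'b': counts = {'b': 3, 'a': 1}
See 'c': counts = {'b': 3, 'a': 1, 'c': 1}
See 'c': counts = {'b': 3, 'a': 1, 'c': 2}

{'b': 3, 'a': 1, 'c': 2}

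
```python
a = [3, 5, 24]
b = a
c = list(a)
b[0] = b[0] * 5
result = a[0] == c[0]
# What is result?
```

After line 1: a = [3, 5, 24]
After line 2 (b = a, alias): a = [3, 5, 24], b = [3, 5, 24]
After line 3 (c = list(a) is a copy, new object): c = [3, 5, 24]
After line 4 (b[0] = 3 * 5 = 15; mutates shared a/b): a = b = [15, 5, 24], c = [3, 5, 24]
After line 5 (a[0] = 15, c[0] = 3; result = False)

False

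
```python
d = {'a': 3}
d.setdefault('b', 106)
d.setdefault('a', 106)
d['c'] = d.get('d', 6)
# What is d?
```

After line 1: d = {'a': 3}
After line 2 (setdefault adds 'b'=106): d = {'a': 3, 'b': 106}
After line 3 (setdefault 'a' no-op, already exists): d = {'a': 3, 'b': 106}
After line 4 (get('d', 6) returns default since 'd' not in d): d = {'a': 3, 'b': 106, 'c': 6}

{'a': 3, 'b': 106, 'c': 6}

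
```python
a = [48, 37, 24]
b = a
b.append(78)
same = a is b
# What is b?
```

After line 1: a = [48, 37, 24]
After line 2 (b = a is an alias, same object): a = [48, 37, 24], b = [48, 37, 24]
After line 3 (b.append mutates the shared list): a = [48, 37, 24, 78], b = [48, 37, 24, 78]
After line 4 (same = a is b; same object -> True): same = True

[48, 37, 24, 78]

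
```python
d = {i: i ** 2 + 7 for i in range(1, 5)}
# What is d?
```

{1: 8, 2: 11, 3: 16, 4: 23}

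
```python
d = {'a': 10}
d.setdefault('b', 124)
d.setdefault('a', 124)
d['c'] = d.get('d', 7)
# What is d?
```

After line 1: d = {'a': 10}
After line 2 (setdefault adds 'b'=124): d = {'a': 10, 'b': 124}
After line 3 (setdefault 'a' no-op, already exists): d = {'a': 10, 'b': 124}
After line 4 (get('d', 7) returns default since 'd' not in d): d = {'a': 10, 'b': 124, 'c': 7}

{'a': 10, 'b': 124, 'c': 7}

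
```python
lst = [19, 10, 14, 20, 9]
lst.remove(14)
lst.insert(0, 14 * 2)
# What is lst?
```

After line 1: lst = [19, 10, 14, 20, 9]
After line 2 (remove first 14): lst = [19, 10, 20, 9]
After line 3 (insert 28 at index 0): lst = [28, 19, 10, 20, 9]

[28, 19, 10, 20, 9]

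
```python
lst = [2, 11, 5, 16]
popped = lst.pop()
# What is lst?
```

[2, 11, 5]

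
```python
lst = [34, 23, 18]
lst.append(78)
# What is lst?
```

[34, 23, 18, 78]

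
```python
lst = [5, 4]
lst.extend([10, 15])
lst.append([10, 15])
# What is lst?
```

After line 1: lst = [5, 4]
After line 2 (extend unpacks [10, 15]): lst = [5, 4, 10, 15]
After line 3 (append adds [10, 15] as single element): lst = [5, 4, 10, 15, [10, 15]]

[5, 4, 10, 15, [10, 15]]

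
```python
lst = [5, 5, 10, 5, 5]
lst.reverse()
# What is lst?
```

[5, 5, 10, 5, 5]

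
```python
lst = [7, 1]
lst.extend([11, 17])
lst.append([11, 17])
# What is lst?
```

After line 1: lst = [7, 1]
After line 2 (extend unpacks [11, 17]): lst = [7, 1, 11, 17]
After line 3 (append adds [11, 17] as single element): lst = [7, 1, 11, 17, [11, 17]]

[7, 1, 11, 17, [11, 17]]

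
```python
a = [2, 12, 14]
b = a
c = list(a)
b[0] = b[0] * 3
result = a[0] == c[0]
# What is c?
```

After line 1: a = [2, 12, 14]
After line 2 (b = a, alias): a = [2, 12, 14], b = [2, 12, 14]
After line 3 (c = list(a) is a copy, new object): c = [2, 12, 14]
After line 4 (b[0] = 2 * 3 = 6; mutates shared a/b): a = b = [6, 12, 14], c = [2, 12, 14]
After line 5 (a[0] = 6, c[0] = 2; result = False)

[2, 12, 14]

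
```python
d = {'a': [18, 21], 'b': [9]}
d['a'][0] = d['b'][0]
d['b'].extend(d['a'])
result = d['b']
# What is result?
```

After line 1: d = {'a': [18, 21], 'b': [9]}
After line 2 (a[0] = b[0] = 9): d = {'a': [9, 21], 'b': [9]}
After line 3 (b.extend(a) appends [9, 21]): d = {'a': [9, 21], 'b': [9, 9, 21]}
After line 4: result = d['b'] = [9, 9, 21]

[9, 9, 21]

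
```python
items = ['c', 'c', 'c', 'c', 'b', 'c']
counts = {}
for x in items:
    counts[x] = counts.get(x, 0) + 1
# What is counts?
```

Initial: counts = {}, items = ['c', 'c', 'c', 'c', 'b', 'c']
See 'c': counts = {'c': 1}
See 'c': counts = {'c': 2}
See 'c': counts = {'c': 3}
See 'c': counts = {'c': 4}
See 'b': counts = {'c': 4, 'b': 1}
See 'c': counts = {'c': 5, 'b': 1}

{'c': 5, 'b': 1}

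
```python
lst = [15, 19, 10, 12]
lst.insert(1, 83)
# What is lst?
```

[15, 83, 19, 10, 12]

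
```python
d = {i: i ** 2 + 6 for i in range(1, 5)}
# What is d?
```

{1: 7, 2: 10, 3: 15, 4: 22}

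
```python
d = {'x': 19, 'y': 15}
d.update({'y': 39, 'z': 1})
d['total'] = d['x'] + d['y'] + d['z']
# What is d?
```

After line 1: d = {'x': 19, 'y': 15}
After line 2 (y overwritten, z added): d = {'x': 19, 'y': 39, 'z': 1}
After line 3 (total = 19 + 39 + 1 = 59): d = {'x': 19, 'y': 39, 'z': 1, 'total': 59}

{'x': 19, 'y': 39, 'z': 1, 'total': 59}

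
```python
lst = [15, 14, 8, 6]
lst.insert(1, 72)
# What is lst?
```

[15, 72, 14, 8, 6]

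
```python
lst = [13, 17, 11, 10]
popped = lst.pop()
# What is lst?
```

[13, 17, 11]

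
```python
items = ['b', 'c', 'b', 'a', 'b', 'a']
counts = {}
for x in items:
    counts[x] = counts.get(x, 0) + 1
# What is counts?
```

Initial: counts = {}, items = ['b', 'c', 'b', 'a', 'b', 'a']
See 'b': counts = {'b': 1}
See 'c': counts = {'b': 1, 'c': 1}
See 'b': counts = {'b': 2, 'c': 1}
See 'a': counts = {'b': 2, 'c': 1, 'a': 1}
See 'b': counts = {'b': 3, 'c': 1, 'a': 1}
See 'a': counts = {'b': 3, 'c': 1, 'a': 2}

{'b': 3, 'c': 1, 'a': 2}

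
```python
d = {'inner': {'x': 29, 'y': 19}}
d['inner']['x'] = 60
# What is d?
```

After line 1: d = {'inner': {'x': 29, 'y': 19}}
After line 2 (inner x overwritten): d = {'inner': {'x': 60, 'y': 19}}

{'inner': {'x': 60, 'y': 19}}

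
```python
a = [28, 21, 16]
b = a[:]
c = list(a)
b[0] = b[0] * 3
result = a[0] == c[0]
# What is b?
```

After line 1: a = [28, 21, 16]
After line 2 (b = a[:], copy): a = [28, 21, 16], b = [28, 21, 16]
After line 3 (c = list(a) is a copy, new object): c = [28, 21, 16]
After line 4 (b[0] = 28 * 3 = 84; only b mutates (copy)): a = [28, 21, 16], b = [84, 21, 16], c = [28, 21, 16]
After line 5 (a[0] = 28, c[0] = 28; result = True)

[84, 21, 16]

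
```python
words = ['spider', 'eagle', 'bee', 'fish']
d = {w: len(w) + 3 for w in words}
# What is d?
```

{'spider': 9, 'eagle': 8, 'bee': 6, 'fish': 7}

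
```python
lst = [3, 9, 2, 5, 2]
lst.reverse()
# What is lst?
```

[2, 5, 2, 9, 3]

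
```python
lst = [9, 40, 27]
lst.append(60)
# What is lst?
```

[9, 40, 27, 60]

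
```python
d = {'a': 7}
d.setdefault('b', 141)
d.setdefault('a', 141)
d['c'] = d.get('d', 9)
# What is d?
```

After line 1: d = {'a': 7}
After line 2 (setdefault adds 'b'=141): d = {'a': 7, 'b': 141}
After line 3 (setdefault 'a' no-op, already exists): d = {'a': 7, 'b': 141}
After line 4 (get('d', 9) returns default since 'd' not in d): d = {'a': 7, 'b': 141, 'c': 9}

{'a': 7, 'b': 141, 'c': 9}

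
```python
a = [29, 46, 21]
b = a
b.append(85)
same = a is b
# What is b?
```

After line 1: a = [29, 46, 21]
After line 2 (b = a is an alias, same object): a = [29, 46, 21], b = [29, 46, 21]
After line 3 (b.append mutates the shared list): a = [29, 46, 21, 85], b = [29, 46, 21, 85]
After line 4 (same = a is b; same object -> True): same = True

[29, 46, 21, 85]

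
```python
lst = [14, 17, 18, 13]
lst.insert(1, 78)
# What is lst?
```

[14, 78, 17, 18, 13]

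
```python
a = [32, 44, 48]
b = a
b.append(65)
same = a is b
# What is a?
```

After line 1: a = [32, 44, 48]
After line 2 (b = a is an alias, same object): a = [32, 44, 48], b = [32, 44, 48]
After line 3 (b.append mutates the shared list): a = [32, 44, 48, 65], b = [32, 44, 48, 65]
After line 4 (same = a is b; same object -> True): same = True

[32, 44, 48, 65]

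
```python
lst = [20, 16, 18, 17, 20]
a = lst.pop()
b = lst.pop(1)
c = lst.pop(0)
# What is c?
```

After line 1: lst = [20, 16, 18, 17, 20]
After line 2 (pop() -> a = 20): lst = [20, 16, 18, 17]
After line 3 (pop(1) -> b = 16): lst = [20, 18, 17]
After line 4 (pop(0) -> c = 20): lst = [18, 17]

20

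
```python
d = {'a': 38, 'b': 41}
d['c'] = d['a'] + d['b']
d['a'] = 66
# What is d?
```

After line 1: d = {'a': 38, 'b': 41}
After line 2 (d['c'] = 38 + 41): d = {'a': 38, 'b': 41, 'c': 79}
After line 3: d = {'a': 66, 'b': 41, 'c': 79}

{'a': 66, 'b': 41, 'c': 79}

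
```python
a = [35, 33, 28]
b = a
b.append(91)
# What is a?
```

After line 1: a = [35, 33, 28]
After line 2 (b = a is an alias, same object): a = [35, 33, 28], b = [35, 33, 28]
After line 3 (b.append mutates the shared list): a = [35, 33, 28, 91], b = [35, 33, 28, 91]

[35, 33, 28, 91]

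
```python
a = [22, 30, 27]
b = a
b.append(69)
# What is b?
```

After line 1: a = [22, 30, 27]
After line 2 (b = a is an alias, same object): a = [22, 30, 27], b = [22, 30, 27]
After line 3 (b.append mutates the shared list): a = [22, 30, 27, 69], b = [22, 30, 27, 69]

[22, 30, 27, 69]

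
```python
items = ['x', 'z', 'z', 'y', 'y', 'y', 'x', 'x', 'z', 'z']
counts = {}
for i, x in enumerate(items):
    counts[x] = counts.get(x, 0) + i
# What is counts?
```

Initial: counts = {}, items = ['x', 'z', 'z', 'y', 'y', 'y', 'x', 'x', 'z', 'z']
i=0, x='x': counts = {'x': 0}
i=1, x='z': counts = {'x': 0, 'z': 1}
i=2, x='z': counts = {'x': 0, 'z': 3}
i=3, x='y': counts = {'x': 0, 'z': 3, 'y': 3}
i=4, x='y': counts = {'x': 0, 'z': 3, 'y': 7}
i=5, x='y': counts = {'x': 0, 'z': 3, 'y': 12}
i=6, x='x': counts = {'x': 6, 'z': 3, 'y': 12}
i=7, x='x': counts = {'x': 13, 'z': 3, 'y': 12}
i=8, x='z': counts = {'x': 13, 'z': 11, 'y': 12}
i=9, x='z': counts = {'x': 13, 'z': 20, 'y': 12}

{'x': 13, 'z': 20, 'y': 12}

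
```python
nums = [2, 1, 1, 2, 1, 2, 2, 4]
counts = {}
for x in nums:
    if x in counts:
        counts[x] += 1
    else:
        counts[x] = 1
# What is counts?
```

Initial: counts = {}, nums = [2, 1, 1, 2, 1, 2, 2, 4]
See 2: counts = {2: 1}
See 1: counts = {2: 1, 1: 1}
See 1: counts = {2: 1, 1: 2}
See 2: counts = {2: 2, 1: 2}
See 1: counts = {2: 2, 1: 3}
See 2: counts = {2: 3, 1: 3}
See 2: counts = {2: 4, 1: 3}
See 4: counts = {2: 4, 1: 3, 4: 1}

{2: 4, 1: 3, 4: 1}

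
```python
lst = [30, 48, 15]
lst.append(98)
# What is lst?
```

[30, 48, 15, 98]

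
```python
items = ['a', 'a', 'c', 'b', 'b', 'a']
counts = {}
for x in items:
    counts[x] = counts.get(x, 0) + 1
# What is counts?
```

Initial: counts = {}, items = ['a', 'a', 'c', 'b', 'b', 'a']
See 'a': counts = {'a': 1}
See 'a': counts = {'a': 2}
See 'c': counts = {'a': 2, 'c': 1}
See 'b': counts = {'a': 2, 'c': 1, 'b': 1}
See 'b': counts = {'a': 2, 'c': 1, 'b': 2}
See 'a': counts = {'a': 3, 'c': 1, 'b': 2}

{'a': 3, 'c': 1, 'b': 2}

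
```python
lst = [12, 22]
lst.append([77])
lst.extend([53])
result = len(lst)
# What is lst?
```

After line 1: lst = [12, 22]
After line 2 (append adds [77] as single element): lst = [12, 22, [77]]
After line 3 (extend unpacks [53], adds 53): lst = [12, 22, [77], 53]
After line 4: result = len(lst) = 4

[12, 22, [77], 53]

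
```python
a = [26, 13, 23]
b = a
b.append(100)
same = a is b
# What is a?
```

After line 1: a = [26, 13, 23]
After line 2 (b = a is an alias, same object): a = [26, 13, 23], b = [26, 13, 23]
After line 3 (b.append mutates the shared list): a = [26, 13, 23, 100], b = [26, 13, 23, 100]
After line 4 (same = a is b; same object -> True): same = True

[26, 13, 23, 100]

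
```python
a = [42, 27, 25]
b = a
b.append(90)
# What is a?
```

After line 1: a = [42, 27, 25]
After line 2 (b = a is an alias, same object): a = [42, 27, 25], b = [42, 27, 25]
After line 3 (b.append mutates the shared list): a = [42, 27, 25, 90], b = [42, 27, 25, 90]

[42, 27, 25, 90]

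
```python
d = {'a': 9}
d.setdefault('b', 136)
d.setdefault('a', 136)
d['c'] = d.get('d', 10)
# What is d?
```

After line 1: d = {'a': 9}
After line 2 (setdefault adds 'b'=136): d = {'a': 9, 'b': 136}
After line 3 (setdefault 'a' no-op, already exists): d = {'a': 9, 'b': 136}
After line 4 (get('d', 10) returns default since 'd' not in d): d = {'a': 9, 'b': 136, 'c': 10}

{'a': 9, 'b': 136, 'c': 10}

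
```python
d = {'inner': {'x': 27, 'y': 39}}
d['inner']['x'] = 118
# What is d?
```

After line 1: d = {'inner': {'x': 27, 'y': 39}}
After line 2 (inner x overwritten): d = {'inner': {'x': 118, 'y': 39}}

{'inner': {'x': 118, 'y': 39}}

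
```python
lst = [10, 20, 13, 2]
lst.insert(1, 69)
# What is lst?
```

[10, 69, 20, 13, 2]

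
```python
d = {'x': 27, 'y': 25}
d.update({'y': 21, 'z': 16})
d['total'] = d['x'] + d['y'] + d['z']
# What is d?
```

After line 1: d = {'x': 27, 'y': 25}
After line 2 (y overwritten, z added): d = {'x': 27, 'y': 21, 'z': 16}
After line 3 (total = 27 + 21 + 16 = 64): d = {'x': 27, 'y': 21, 'z': 16, 'total': 64}

{'x': 27, 'y': 21, 'z': 16, 'total': 64}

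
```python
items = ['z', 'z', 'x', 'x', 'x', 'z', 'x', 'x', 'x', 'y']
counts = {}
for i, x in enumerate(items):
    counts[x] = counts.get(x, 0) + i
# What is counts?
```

Initial: counts = {}, items = ['z', 'z', 'x', 'x', 'x', 'z', 'x', 'x', 'x', 'y']
i=0, x='z': counts = {'z': 0}
i=1, x='z': counts = {'z': 1}
i=2, x='x': counts = {'z': 1, 'x': 2}
i=3, x='x': counts = {'z': 1, 'x': 5}
i=4, x='x': counts = {'z': 1, 'x': 9}
i=5, x='z': counts = {'z': 6, 'x': 9}
i=6, x='x': counts = {'z': 6, 'x': 15}
i=7, x='x': counts = {'z': 6, 'x': 22}
i=8, x='x': counts = {'z': 6, 'x': 30}
i=9, x='y': counts = {'z': 6, 'x': 30, 'y': 9}

{'z': 6, 'x': 30, 'y': 9}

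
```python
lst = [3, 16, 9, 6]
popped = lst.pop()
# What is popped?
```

6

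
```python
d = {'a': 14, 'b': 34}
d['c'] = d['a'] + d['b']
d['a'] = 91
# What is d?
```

After line 1: d = {'a': 14, 'b': 34}
After line 2 (d['c'] = 14 + 34): d = {'a': 14, 'b': 34, 'c': 48}
After line 3: d = {'a': 91, 'b': 34, 'c': 48}

{'a': 91, 'b': 34, 'c': 48}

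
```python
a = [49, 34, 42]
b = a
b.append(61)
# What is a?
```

After line 1: a = [49, 34, 42]
After line 2 (b = a is an alias, same object): a = [49, 34, 42], b = [49, 34, 42]
After line 3 (b.append mutates the shared list): a = [49, 34, 42, 61], b = [49, 34, 42, 61]

[49, 34, 42, 61]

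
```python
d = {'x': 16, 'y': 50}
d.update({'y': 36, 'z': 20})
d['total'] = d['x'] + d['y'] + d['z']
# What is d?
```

After line 1: d = {'x': 16, 'y': 50}
After line 2 (y overwritten, z added): d = {'x': 16, 'y': 36, 'z': 20}
After line 3 (total = 16 + 36 + 20 = 72): d = {'x': 16, 'y': 36, 'z': 20, 'total': 72}

{'x': 16, 'y': 36, 'z': 20, 'total': 72}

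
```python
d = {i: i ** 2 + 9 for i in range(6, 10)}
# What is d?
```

{6: 45, 7: 58, 8: 73, 9: 90}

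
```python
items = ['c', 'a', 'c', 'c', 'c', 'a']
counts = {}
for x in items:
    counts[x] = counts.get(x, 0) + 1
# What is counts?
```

Initial: counts = {}, items = ['c', 'a', 'c', 'c', 'c', 'a']
See 'c': counts = {'c': 1}
See 'a': counts = {'c': 1, 'a': 1}
See 'c': counts = {'c': 2, 'a': 1}
See 'c': counts = {'c': 3, 'a': 1}
See 'c': counts = {'c': 4, 'a': 1}
See 'a': counts = {'c': 4, 'a': 2}

{'c': 4, 'a': 2}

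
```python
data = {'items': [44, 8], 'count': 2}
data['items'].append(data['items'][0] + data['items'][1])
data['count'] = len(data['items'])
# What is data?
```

After line 1: data = {'items': [44, 8], 'count': 2}
After line 2 (append 44 + 8 = 52): data = {'items': [44, 8, 52], 'count': 2}
After line 3 (count = len(items) = 3): data = {'items': [44, 8, 52], 'count': 3}

{'items': [44, 8, 52], 'count': 3}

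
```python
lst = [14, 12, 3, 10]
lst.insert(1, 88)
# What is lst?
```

[14, 88, 12, 3, 10]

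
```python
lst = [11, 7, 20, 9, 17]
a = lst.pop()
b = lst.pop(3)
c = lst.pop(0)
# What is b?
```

After line 1: lst = [11, 7, 20, 9, 17]
After line 2 (pop() -> a = 17): lst = [11, 7, 20, 9]
After line 3 (pop(3) -> b = 9): lst = [11, 7, 20]
After line 4 (pop(0) -> c = 11): lst = [7, 20]

9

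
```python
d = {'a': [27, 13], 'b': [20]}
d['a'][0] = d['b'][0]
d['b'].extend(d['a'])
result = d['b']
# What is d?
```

After line 1: d = {'a': [27, 13], 'b': [20]}
After line 2 (a[0] = b[0] = 20): d = {'a': [20, 13], 'b': [20]}
After line 3 (b.extend(a) appends [20, 13]): d = {'a': [20, 13], 'b': [20, 20, 13]}
After line 4: result = d['b'] = [20, 20, 13]

{'a': [20, 13], 'b': [20, 20, 13]}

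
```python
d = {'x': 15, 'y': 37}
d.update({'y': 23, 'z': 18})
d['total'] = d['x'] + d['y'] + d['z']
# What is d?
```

After line 1: d = {'x': 15, 'y': 37}
After line 2 (y overwritten, z added): d = {'x': 15, 'y': 23, 'z': 18}
After line 3 (total = 15 + 23 + 18 = 56): d = {'x': 15, 'y': 23, 'z': 18, 'total': 56}

{'x': 15, 'y': 23, 'z': 18, 'total': 56}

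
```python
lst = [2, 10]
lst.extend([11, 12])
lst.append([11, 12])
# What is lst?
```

After line 1: lst = [2, 10]
After line 2 (extend unpacks [11, 12]): lst = [2, 10, 11, 12]
After line 3 (append adds [11, 12] as single element): lst = [2, 10, 11, 12, [11, 12]]

[2, 10, 11, 12, [11, 12]]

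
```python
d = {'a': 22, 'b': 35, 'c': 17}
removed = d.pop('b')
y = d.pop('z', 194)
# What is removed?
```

After line 1: d = {'a': 22, 'b': 35, 'c': 17}
After line 2 (pop 'b' returns 35): d = {'a': 22, 'c': 17}, removed = 35
After line 3 (pop 'z' missing, returns default 194): d = {'a': 22, 'c': 17}, y = 194

35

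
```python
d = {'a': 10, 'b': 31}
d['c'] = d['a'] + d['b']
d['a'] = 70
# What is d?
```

After line 1: d = {'a': 10, 'b': 31}
After line 2 (d['c'] = 10 + 31): d = {'a': 10, 'b': 31, 'c': 41}
After line 3: d = {'a': 70, 'b': 31, 'c': 41}

{'a': 70, 'b': 31, 'c': 41}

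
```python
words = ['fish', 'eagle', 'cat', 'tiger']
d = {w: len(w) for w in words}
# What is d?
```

{'fish': 4, 'eagle': 5, 'cat': 3, 'tiger': 5}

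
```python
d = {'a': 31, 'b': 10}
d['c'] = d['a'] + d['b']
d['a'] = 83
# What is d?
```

After line 1: d = {'a': 31, 'b': 10}
After line 2 (d['c'] = 31 + 10): d = {'a': 31, 'b': 10, 'c': 41}
After line 3: d = {'a': 83, 'b': 10, 'c': 41}

{'a': 83, 'b': 10, 'c': 41}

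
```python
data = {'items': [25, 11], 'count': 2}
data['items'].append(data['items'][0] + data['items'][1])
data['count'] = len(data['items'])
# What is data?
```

After line 1: data = {'items': [25, 11], 'count': 2}
After line 2 (append 25 + 11 = 36): data = {'items': [25, 11, 36], 'count': 2}
After line 3 (count = len(items) = 3): data = {'items': [25, 11, 36], 'count': 3}

{'items': [25, 11, 36], 'count': 3}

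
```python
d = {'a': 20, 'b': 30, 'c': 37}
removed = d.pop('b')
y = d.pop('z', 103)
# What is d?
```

After line 1: d = {'a': 20, 'b': 30, 'c': 37}
After line 2 (pop 'b' returns 30): d = {'a': 20, 'c': 37}, removed = 30
After line 3 (pop 'z' missing, returns default 103): d = {'a': 20, 'c': 37}, y = 103

{'a': 20, 'c': 37}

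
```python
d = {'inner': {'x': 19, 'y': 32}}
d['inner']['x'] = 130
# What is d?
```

After line 1: d = {'inner': {'x': 19, 'y': 32}}
After line 2 (inner x overwritten): d = {'inner': {'x': 130, 'y': 32}}

{'inner': {'x': 130, 'y': 32}}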